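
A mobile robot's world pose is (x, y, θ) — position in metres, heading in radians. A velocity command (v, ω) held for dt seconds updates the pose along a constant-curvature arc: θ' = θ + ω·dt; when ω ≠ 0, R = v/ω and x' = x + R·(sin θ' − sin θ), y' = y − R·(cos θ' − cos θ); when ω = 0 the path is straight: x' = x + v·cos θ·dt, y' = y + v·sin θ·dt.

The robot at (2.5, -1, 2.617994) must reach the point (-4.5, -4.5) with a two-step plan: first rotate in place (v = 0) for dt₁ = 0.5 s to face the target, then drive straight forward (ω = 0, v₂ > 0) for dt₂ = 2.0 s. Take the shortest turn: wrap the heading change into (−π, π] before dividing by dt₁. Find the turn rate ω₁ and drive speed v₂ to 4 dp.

ω₁ = 1.9745, v₂ = 3.9131

heading to target = atan2(-4.5−-1, -4.5−2.5) = -2.6779
Δθ = wrap(-2.6779 − 2.6180) = 0.9872; ω₁ = Δθ/dt₁ = 1.9745
distance = √((-4.5−2.5)² + (-4.5−-1)²) = 7.8262; v₂ = distance/dt₂ = 3.9131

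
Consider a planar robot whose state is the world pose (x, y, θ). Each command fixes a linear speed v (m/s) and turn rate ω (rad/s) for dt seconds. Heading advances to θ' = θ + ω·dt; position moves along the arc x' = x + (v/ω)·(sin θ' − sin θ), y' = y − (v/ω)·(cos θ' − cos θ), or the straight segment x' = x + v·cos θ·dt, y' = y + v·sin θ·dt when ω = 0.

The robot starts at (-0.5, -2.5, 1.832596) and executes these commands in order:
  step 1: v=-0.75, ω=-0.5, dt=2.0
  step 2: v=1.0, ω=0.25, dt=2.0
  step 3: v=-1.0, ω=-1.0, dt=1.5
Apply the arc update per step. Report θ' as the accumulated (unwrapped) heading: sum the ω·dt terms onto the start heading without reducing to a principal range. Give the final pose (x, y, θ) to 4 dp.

(-1.0494, -2.8997, -0.1674)

step 1: θ'=0.8326 (R=1.5000) → pose (-0.8394, -3.8977, 0.8326)
step 2: θ'=1.3326 (R=4.0000) → pose (0.0890, -2.1497, 1.3326)
step 3: θ'=-0.1674 (R=1.0000) → pose (-1.0494, -2.8997, -0.1674)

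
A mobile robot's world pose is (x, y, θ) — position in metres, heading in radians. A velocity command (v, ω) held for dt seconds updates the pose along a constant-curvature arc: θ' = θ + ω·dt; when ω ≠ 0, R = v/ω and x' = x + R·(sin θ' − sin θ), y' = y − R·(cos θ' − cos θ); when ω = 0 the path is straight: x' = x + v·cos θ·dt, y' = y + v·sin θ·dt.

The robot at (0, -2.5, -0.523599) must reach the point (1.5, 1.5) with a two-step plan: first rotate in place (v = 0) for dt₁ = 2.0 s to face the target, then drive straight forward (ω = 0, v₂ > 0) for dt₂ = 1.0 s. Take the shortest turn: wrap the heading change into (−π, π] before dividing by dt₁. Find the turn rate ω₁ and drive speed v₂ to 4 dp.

ω₁ = 0.8678, v₂ = 4.2720

heading to target = atan2(1.5−-2.5, 1.5−0) = 1.2120
Δθ = wrap(1.2120 − -0.5236) = 1.7356; ω₁ = Δθ/dt₁ = 0.8678
distance = √((1.5−0)² + (1.5−-2.5)²) = 4.2720; v₂ = distance/dt₂ = 4.2720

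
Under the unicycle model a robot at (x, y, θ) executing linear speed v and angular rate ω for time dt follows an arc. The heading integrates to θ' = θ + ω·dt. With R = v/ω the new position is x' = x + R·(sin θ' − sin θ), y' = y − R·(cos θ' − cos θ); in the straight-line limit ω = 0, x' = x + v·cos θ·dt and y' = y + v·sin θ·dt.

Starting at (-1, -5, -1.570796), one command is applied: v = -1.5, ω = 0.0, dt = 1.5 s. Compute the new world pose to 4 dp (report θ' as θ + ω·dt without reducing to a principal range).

(-1.0000, -2.7500, -1.5708)

θ' = -1.5708 + 0.0·1.5 = -1.5708
ω = 0 → straight: x' = -1 + -1.5·cos(-1.5708)·1.5 = -1.0000
y' = -5 + -1.5·sin(-1.5708)·1.5 = -2.7500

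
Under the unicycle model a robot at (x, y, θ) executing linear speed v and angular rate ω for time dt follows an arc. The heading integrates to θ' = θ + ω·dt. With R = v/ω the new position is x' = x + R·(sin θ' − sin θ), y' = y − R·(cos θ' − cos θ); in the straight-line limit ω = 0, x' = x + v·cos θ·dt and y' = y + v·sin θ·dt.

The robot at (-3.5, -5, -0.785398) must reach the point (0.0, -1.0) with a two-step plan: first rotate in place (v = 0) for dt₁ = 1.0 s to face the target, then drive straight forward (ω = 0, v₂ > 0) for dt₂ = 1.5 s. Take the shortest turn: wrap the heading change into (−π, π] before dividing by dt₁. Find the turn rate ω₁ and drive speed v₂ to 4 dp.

heading to target = atan2(-1−-5, 0−-3.5) = 0.8520
Δθ = wrap(0.8520 − -0.7854) = 1.6374; ω₁ = Δθ/dt₁ = 1.6374
distance = √((0−-3.5)² + (-1−-5)²) = 5.3151; v₂ = distance/dt₂ = 3.5434

ω₁ = 1.6374, v₂ = 3.5434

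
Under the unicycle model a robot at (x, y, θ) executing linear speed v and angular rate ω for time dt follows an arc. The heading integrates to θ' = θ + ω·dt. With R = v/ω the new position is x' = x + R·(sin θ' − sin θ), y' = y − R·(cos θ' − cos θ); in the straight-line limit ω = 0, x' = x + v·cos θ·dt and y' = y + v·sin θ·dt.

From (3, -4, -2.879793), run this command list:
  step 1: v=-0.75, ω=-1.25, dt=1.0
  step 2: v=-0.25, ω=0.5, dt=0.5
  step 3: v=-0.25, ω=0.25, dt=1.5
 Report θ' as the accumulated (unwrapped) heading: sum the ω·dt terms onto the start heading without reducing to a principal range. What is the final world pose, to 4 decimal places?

(4.0550, -4.5393, -3.5048)

step 1: θ'=-4.1298 (R=0.6000) → pose (3.6563, -4.2494, -4.1298)
step 2: θ'=-3.8798 (R=-0.5000) → pose (3.7374, -4.3442, -3.8798)
step 3: θ'=-3.5048 (R=-1.0000) → pose (4.0550, -4.5393, -3.5048)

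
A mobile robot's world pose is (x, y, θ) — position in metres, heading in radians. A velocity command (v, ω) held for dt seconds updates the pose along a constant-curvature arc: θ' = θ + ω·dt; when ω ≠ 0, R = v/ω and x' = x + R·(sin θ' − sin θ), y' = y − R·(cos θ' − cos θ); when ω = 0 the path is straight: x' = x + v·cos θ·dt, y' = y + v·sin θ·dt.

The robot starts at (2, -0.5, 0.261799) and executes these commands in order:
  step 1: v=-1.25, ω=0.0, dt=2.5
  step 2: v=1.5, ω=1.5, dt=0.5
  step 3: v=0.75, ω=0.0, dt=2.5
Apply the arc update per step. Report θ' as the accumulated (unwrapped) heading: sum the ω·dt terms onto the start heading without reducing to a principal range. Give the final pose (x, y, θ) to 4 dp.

(0.5648, 0.7164, 1.0118)

step 1: θ'=0.2618 (straight) → pose (-1.0185, -1.3088, 0.2618)
step 2: θ'=1.0118 (R=1.0000) → pose (-0.4295, -0.8732, 1.0118)
step 3: θ'=1.0118 (straight) → pose (0.5648, 0.7164, 1.0118)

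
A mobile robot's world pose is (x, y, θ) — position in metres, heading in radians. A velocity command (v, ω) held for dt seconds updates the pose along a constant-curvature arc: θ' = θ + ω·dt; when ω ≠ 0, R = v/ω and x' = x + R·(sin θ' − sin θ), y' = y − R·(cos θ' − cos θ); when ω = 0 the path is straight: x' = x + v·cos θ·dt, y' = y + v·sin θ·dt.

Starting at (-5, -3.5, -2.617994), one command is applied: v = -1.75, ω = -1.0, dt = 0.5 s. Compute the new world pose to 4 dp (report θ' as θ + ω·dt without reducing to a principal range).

(-4.1663, -3.2660, -3.1180)

θ' = -2.6180 + -1.0·0.5 = -3.1180
R = v/ω = -1.75/-1.0 = 1.7500
x' = -5 + 1.7500·(sin -3.1180 − sin -2.6180) = -4.1663
y' = -3.5 − 1.7500·(cos -3.1180 − cos -2.6180) = -3.2660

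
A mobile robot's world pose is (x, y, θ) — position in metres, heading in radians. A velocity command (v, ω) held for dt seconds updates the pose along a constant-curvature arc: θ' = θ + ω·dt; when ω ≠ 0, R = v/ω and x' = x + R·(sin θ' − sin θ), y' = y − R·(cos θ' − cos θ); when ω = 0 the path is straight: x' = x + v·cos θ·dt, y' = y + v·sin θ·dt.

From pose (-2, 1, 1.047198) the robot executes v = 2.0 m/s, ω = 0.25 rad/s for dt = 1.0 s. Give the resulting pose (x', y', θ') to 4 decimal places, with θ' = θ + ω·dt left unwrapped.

(-1.2258, 2.8384, 1.2972)

θ' = 1.0472 + 0.25·1.0 = 1.2972
R = v/ω = 2.0/0.25 = 8.0000
x' = -2 + 8.0000·(sin 1.2972 − sin 1.0472) = -1.2258
y' = 1 − 8.0000·(cos 1.2972 − cos 1.0472) = 2.8384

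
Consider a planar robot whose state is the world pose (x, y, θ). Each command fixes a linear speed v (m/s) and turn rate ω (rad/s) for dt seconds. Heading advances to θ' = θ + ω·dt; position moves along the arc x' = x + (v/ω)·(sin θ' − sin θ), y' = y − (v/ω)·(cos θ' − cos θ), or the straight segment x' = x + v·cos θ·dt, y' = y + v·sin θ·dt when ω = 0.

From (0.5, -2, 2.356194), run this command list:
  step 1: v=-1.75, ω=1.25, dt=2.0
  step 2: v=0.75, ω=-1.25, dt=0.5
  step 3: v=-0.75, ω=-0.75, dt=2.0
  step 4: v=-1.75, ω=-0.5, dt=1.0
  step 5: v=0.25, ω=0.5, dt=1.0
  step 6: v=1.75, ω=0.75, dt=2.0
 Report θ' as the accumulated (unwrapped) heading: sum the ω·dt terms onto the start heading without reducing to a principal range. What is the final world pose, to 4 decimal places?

step 1: θ'=4.8562 (R=-1.4000) → pose (2.8755, -0.8094, 4.8562)
step 2: θ'=4.2312 (R=-0.6000) → pose (2.8136, -1.1731, 4.2312)
step 3: θ'=2.7312 (R=1.0000) → pose (4.0990, -0.7190, 2.7312)
step 4: θ'=2.2312 (R=3.5000) → pose (5.4667, -1.7813, 2.2312)
step 5: θ'=2.7312 (R=0.5000) → pose (5.2713, -1.6296, 2.7312)
step 6: θ'=4.2312 (R=2.3333) → pose (2.2720, -2.6892, 4.2312)

(2.2720, -2.6892, 4.2312)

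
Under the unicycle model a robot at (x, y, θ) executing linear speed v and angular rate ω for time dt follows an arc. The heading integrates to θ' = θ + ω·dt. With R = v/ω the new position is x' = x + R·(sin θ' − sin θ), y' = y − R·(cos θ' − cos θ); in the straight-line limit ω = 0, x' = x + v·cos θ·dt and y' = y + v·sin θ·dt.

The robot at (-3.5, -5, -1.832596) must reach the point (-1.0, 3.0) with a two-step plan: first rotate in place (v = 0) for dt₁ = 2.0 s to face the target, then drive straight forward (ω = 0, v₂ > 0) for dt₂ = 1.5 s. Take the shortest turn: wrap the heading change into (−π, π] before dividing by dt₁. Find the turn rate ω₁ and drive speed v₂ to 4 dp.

heading to target = atan2(3−-5, -1−-3.5) = 1.2679
Δθ = wrap(1.2679 − -1.8326) = 3.1005; ω₁ = Δθ/dt₁ = 1.5503
distance = √((-1−-3.5)² + (3−-5)²) = 8.3815; v₂ = distance/dt₂ = 5.5877

ω₁ = 1.5503, v₂ = 5.5877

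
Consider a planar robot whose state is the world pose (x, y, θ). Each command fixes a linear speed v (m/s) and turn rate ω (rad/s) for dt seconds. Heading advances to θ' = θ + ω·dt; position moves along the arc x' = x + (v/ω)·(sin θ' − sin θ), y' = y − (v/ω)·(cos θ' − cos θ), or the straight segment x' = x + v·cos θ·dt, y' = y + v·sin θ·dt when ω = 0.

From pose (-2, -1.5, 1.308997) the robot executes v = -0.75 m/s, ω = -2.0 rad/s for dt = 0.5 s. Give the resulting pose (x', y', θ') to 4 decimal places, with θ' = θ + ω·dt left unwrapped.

(-2.2482, -1.7602, 0.3090)

θ' = 1.3090 + -2.0·0.5 = 0.3090
R = v/ω = -0.75/-2.0 = 0.3750
x' = -2 + 0.3750·(sin 0.3090 − sin 1.3090) = -2.2482
y' = -1.5 − 0.3750·(cos 0.3090 − cos 1.3090) = -1.7602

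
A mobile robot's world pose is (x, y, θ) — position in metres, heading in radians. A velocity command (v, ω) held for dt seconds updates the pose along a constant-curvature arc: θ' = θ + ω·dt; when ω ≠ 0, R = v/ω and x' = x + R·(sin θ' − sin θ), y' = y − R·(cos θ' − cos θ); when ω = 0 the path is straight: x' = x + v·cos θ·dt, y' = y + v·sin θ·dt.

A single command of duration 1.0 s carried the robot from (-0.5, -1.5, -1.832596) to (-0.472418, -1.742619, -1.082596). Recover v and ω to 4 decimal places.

v = 0.2500, ω = 0.7500

Δθ = -1.082596 − -1.832596 = 0.750000
ω = Δθ/dt = 0.750000/1.0 = 0.7500
R = −Δy/(cos θ' − cos θ) = 0.3333
v = R·ω = 0.3333·0.7500 = 0.2500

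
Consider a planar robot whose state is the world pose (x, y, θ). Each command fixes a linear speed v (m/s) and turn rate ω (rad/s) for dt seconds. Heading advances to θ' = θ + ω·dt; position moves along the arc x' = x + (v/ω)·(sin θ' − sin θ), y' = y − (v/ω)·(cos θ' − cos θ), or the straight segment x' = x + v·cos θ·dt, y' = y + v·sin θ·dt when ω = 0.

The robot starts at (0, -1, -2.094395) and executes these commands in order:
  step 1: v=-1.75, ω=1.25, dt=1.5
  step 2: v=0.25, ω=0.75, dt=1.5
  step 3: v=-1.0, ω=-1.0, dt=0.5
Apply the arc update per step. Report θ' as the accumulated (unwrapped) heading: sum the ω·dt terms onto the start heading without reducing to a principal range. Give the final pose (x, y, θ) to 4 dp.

step 1: θ'=-0.2194 (R=-1.4000) → pose (-0.9077, 1.0664, -0.2194)
step 2: θ'=0.9056 (R=0.3333) → pose (-0.5729, 1.1860, 0.9056)
step 3: θ'=0.4056 (R=1.0000) → pose (-0.9652, 0.8844, 0.4056)

(-0.9652, 0.8844, 0.4056)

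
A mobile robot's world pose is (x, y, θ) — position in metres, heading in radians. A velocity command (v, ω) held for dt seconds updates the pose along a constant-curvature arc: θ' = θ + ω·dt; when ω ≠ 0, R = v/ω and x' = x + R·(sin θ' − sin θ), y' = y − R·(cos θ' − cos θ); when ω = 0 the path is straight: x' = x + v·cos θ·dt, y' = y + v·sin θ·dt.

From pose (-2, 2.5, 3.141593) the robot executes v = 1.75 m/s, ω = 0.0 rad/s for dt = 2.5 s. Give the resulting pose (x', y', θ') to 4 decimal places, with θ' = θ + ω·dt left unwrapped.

(-6.3750, 2.5000, 3.1416)

θ' = 3.1416 + 0.0·2.5 = 3.1416
ω = 0 → straight: x' = -2 + 1.75·cos(3.1416)·2.5 = -6.3750
y' = 2.5 + 1.75·sin(3.1416)·2.5 = 2.5000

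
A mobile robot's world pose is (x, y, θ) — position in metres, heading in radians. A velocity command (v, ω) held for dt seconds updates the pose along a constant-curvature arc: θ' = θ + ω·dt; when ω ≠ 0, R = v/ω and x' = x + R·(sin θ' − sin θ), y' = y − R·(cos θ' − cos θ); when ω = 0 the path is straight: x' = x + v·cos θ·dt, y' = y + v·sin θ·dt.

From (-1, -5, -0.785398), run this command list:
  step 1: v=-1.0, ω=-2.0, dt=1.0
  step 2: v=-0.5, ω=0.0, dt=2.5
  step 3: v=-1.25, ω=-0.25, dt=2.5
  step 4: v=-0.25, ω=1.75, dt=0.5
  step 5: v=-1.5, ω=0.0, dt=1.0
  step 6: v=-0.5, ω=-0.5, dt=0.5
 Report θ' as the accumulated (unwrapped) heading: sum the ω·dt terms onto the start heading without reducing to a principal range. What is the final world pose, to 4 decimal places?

(4.9953, -2.6173, -2.7854)

step 1: θ'=-2.7854 (R=0.5000) → pose (-0.8208, -4.1778, -2.7854)
step 2: θ'=-2.7854 (straight) → pose (0.3507, -3.7419, -2.7854)
step 3: θ'=-3.4104 (R=5.0000) → pose (3.4222, -3.6077, -3.4104)
step 4: θ'=-2.5354 (R=-0.1429) → pose (3.5415, -3.5873, -2.5354)
step 5: θ'=-2.5354 (straight) → pose (4.7743, -2.7327, -2.5354)
step 6: θ'=-2.7854 (R=1.0000) → pose (4.9953, -2.6173, -2.7854)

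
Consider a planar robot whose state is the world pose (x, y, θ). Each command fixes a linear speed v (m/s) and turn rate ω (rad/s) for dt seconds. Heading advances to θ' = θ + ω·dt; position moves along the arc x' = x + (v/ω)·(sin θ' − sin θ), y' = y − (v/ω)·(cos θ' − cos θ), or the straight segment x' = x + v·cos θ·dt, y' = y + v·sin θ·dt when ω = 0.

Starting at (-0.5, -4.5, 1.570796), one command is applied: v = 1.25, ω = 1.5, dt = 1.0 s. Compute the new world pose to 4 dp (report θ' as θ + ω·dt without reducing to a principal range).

(-1.2744, -3.6688, 3.0708)

θ' = 1.5708 + 1.5·1.0 = 3.0708
R = v/ω = 1.25/1.5 = 0.8333
x' = -0.5 + 0.8333·(sin 3.0708 − sin 1.5708) = -1.2744
y' = -4.5 − 0.8333·(cos 3.0708 − cos 1.5708) = -3.6688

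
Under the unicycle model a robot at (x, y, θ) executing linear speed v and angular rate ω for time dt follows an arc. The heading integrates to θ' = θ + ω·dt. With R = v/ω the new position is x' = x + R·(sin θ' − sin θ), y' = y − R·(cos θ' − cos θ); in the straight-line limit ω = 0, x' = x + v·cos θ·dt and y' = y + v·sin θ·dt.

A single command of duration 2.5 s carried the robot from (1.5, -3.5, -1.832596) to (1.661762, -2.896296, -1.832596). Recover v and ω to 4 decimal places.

v = -0.2500, ω = 0.0000

Δθ = -1.832596 − -1.832596 = 0.000000
ω = Δθ/dt = 0.000000/2.5 = 0.0000
ω = 0 → v = (Δx·cos θ + Δy·sin θ)/dt = -0.2500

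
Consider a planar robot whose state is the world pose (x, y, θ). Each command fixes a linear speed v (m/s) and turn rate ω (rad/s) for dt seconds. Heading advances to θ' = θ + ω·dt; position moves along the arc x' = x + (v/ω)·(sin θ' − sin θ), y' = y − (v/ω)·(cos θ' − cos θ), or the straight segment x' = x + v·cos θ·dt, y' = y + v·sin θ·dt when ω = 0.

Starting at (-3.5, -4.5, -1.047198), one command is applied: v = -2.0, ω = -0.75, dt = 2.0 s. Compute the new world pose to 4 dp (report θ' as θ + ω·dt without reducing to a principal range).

θ' = -1.0472 + -0.75·2.0 = -2.5472
R = v/ω = -2.0/-0.75 = 2.6667
x' = -3.5 + 2.6667·(sin -2.5472 − sin -1.0472) = -2.6840
y' = -4.5 − 2.6667·(cos -2.5472 − cos -1.0472) = -0.9574

(-2.6840, -0.9574, -2.5472)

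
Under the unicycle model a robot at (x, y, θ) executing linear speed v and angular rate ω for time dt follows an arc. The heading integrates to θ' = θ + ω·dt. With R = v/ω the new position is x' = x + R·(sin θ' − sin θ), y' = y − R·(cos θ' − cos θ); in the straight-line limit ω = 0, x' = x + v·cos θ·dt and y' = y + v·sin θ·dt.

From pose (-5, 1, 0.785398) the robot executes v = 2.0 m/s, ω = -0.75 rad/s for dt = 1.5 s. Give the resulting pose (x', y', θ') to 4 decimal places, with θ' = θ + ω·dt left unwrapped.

θ' = 0.7854 + -0.75·1.5 = -0.3396
R = v/ω = 2.0/-0.75 = -2.6667
x' = -5 + -2.6667·(sin -0.3396 − sin 0.7854) = -2.2261
y' = 1 − -2.6667·(cos -0.3396 − cos 0.7854) = 1.6287

(-2.2261, 1.6287, -0.3396)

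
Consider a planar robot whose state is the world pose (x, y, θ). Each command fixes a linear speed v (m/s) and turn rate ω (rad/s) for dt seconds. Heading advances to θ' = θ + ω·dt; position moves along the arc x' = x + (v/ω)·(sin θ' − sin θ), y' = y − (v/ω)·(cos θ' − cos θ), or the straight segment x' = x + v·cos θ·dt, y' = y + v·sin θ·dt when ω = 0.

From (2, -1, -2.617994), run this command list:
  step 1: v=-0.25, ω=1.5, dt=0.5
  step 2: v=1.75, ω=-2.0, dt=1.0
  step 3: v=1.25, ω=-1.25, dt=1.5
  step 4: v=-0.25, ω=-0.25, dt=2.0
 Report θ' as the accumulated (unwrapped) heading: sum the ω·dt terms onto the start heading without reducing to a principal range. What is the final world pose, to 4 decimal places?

step 1: θ'=-1.8680 (R=-0.1667) → pose (2.0760, -0.9045, -1.8680)
step 2: θ'=-3.8680 (R=-0.8750) → pose (0.6582, -1.3024, -3.8680)
step 3: θ'=-5.7430 (R=-1.0000) → pose (0.8081, 0.3028, -5.7430)
step 4: θ'=-6.2430 (R=1.0000) → pose (0.3340, 0.1612, -6.2430)

(0.3340, 0.1612, -6.2430)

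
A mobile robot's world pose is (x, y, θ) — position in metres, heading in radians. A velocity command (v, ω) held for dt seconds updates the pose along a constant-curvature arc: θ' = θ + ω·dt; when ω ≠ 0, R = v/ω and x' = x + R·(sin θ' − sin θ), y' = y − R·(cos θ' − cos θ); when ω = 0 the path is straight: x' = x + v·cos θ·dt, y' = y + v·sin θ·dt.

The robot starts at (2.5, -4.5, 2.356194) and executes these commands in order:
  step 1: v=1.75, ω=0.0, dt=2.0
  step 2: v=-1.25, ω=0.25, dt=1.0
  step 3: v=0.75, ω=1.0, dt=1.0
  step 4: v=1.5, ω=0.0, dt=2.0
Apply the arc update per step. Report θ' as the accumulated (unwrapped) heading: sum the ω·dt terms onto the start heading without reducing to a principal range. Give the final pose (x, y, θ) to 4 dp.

(-2.3909, -4.1087, 3.6062)

step 1: θ'=2.3562 (straight) → pose (0.0251, -2.0251, 2.3562)
step 2: θ'=2.6062 (R=-5.0000) → pose (1.0097, -2.7899, 2.6062)
step 3: θ'=3.6062 (R=0.7500) → pose (0.2911, -2.7645, 3.6062)
step 4: θ'=3.6062 (straight) → pose (-2.3909, -4.1087, 3.6062)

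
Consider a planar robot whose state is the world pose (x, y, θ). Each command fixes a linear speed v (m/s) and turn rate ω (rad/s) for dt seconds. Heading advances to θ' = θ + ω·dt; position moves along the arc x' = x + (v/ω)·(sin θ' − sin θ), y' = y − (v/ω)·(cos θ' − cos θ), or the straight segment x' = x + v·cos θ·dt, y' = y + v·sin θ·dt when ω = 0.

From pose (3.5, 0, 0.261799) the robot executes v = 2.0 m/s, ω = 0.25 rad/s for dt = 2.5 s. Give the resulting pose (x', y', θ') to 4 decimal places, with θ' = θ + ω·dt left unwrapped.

(7.6299, 2.6722, 0.8868)

θ' = 0.2618 + 0.25·2.5 = 0.8868
R = v/ω = 2.0/0.25 = 8.0000
x' = 3.5 + 8.0000·(sin 0.8868 − sin 0.2618) = 7.6299
y' = 0 − 8.0000·(cos 0.8868 − cos 0.2618) = 2.6722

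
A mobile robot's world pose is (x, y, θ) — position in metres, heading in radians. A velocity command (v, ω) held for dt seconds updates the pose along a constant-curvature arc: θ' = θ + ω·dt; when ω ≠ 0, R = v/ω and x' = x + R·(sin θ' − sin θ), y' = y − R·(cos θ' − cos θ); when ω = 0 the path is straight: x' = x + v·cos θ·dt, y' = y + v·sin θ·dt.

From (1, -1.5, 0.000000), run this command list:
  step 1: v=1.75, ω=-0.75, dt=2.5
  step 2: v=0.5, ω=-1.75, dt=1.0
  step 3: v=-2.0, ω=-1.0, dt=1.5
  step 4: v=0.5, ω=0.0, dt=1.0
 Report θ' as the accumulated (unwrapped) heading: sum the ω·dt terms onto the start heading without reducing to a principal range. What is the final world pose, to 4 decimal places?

step 1: θ'=-1.8750 (R=-2.3333) → pose (3.2262, -4.5322, -1.8750)
step 2: θ'=-3.6250 (R=-0.2857) → pose (2.8208, -4.6996, -3.6250)
step 3: θ'=-5.1250 (R=2.0000) → pose (3.7234, -7.2725, -5.1250)
step 4: θ'=-5.1250 (straight) → pose (3.9239, -6.8144, -5.1250)

(3.9239, -6.8144, -5.1250)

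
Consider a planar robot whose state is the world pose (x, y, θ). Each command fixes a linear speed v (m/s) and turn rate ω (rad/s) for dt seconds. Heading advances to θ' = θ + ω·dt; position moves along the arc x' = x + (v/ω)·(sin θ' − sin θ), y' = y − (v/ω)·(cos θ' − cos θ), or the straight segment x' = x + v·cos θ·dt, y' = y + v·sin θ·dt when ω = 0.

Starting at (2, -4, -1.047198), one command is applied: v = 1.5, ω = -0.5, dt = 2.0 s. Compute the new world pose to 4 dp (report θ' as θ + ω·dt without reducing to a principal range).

(2.0679, -6.8758, -2.0472)

θ' = -1.0472 + -0.5·2.0 = -2.0472
R = v/ω = 1.5/-0.5 = -3.0000
x' = 2 + -3.0000·(sin -2.0472 − sin -1.0472) = 2.0679
y' = -4 − -3.0000·(cos -2.0472 − cos -1.0472) = -6.8758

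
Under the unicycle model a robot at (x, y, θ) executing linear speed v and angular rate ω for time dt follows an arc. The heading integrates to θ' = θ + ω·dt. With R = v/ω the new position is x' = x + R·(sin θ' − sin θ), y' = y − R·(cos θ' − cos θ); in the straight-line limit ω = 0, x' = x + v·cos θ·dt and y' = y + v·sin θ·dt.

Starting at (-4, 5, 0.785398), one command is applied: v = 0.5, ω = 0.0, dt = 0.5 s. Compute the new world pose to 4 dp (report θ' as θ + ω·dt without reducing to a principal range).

(-3.8232, 5.1768, 0.7854)

θ' = 0.7854 + 0.0·0.5 = 0.7854
ω = 0 → straight: x' = -4 + 0.5·cos(0.7854)·0.5 = -3.8232
y' = 5 + 0.5·sin(0.7854)·0.5 = 5.1768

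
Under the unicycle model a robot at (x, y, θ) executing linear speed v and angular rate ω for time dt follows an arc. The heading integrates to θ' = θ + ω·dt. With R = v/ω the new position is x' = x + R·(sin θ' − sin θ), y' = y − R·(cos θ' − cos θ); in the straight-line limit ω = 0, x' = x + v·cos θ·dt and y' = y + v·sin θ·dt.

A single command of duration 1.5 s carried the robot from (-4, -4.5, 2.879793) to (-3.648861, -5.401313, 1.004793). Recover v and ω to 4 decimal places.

v = -0.7500, ω = -1.2500

Δθ = 1.004793 − 2.879793 = -1.875000
ω = Δθ/dt = -1.875000/1.5 = -1.2500
R = −Δy/(cos θ' − cos θ) = 0.6000
v = R·ω = 0.6000·-1.2500 = -0.7500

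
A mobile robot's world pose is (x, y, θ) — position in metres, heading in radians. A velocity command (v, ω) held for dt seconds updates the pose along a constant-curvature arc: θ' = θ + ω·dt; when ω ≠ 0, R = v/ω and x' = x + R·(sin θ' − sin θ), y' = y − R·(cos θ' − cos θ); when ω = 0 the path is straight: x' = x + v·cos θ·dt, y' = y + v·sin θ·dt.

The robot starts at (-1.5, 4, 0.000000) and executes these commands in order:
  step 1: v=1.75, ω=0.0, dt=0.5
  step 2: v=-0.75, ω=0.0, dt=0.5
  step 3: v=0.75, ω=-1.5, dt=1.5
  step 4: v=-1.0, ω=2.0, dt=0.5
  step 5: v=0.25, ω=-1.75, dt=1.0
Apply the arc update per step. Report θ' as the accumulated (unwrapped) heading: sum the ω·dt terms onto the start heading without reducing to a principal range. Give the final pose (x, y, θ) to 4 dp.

(-0.6409, 3.4712, -3.0000)

step 1: θ'=0.0000 (straight) → pose (-0.6250, 4.0000, 0.0000)
step 2: θ'=0.0000 (straight) → pose (-1.0000, 4.0000, 0.0000)
step 3: θ'=-2.2500 (R=-0.5000) → pose (-0.6110, 3.1859, -2.2500)
step 4: θ'=-1.2500 (R=-0.5000) → pose (-0.5255, 3.6577, -1.2500)
step 5: θ'=-3.0000 (R=-0.1429) → pose (-0.6409, 3.4712, -3.0000)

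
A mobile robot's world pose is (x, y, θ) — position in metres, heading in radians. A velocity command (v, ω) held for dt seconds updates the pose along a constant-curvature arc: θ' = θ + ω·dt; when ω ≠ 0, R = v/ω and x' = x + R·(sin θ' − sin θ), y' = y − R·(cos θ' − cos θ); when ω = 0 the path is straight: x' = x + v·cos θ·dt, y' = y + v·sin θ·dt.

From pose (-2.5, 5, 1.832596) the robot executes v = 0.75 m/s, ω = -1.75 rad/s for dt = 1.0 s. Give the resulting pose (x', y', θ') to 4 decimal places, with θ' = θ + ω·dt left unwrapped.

θ' = 1.8326 + -1.75·1.0 = 0.0826
R = v/ω = 0.75/-1.75 = -0.4286
x' = -2.5 + -0.4286·(sin 0.0826 − sin 1.8326) = -2.1214
y' = 5 − -0.4286·(cos 0.0826 − cos 1.8326) = 5.5380

(-2.1214, 5.5380, 0.0826)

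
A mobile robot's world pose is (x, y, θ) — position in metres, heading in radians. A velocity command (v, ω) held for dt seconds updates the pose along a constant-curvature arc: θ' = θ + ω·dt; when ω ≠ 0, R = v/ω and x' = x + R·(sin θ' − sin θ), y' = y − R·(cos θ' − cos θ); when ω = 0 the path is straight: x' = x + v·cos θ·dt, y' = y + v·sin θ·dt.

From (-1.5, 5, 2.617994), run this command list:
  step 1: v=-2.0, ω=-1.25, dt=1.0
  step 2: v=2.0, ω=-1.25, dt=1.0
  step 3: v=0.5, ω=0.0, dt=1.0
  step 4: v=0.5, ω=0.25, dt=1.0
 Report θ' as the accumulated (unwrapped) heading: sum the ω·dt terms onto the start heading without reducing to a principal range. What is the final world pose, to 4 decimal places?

(1.6266, 4.7376, 0.3680)

step 1: θ'=1.3680 (R=1.6000) → pose (-0.7328, 3.2921, 1.3680)
step 2: θ'=0.1180 (R=-1.6000) → pose (0.6461, 4.5587, 0.1180)
step 3: θ'=0.1180 (straight) → pose (1.1426, 4.6176, 0.1180)
step 4: θ'=0.3680 (R=2.0000) → pose (1.6266, 4.7376, 0.3680)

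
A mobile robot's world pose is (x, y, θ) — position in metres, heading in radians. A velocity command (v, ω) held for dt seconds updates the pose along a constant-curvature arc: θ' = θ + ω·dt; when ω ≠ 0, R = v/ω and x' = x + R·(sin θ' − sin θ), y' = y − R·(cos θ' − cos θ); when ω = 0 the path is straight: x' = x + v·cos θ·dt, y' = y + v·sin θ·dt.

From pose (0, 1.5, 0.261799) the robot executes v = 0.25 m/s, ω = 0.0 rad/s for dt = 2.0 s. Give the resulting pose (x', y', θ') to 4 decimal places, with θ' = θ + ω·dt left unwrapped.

(0.4830, 1.6294, 0.2618)

θ' = 0.2618 + 0.0·2.0 = 0.2618
ω = 0 → straight: x' = 0 + 0.25·cos(0.2618)·2.0 = 0.4830
y' = 1.5 + 0.25·sin(0.2618)·2.0 = 1.6294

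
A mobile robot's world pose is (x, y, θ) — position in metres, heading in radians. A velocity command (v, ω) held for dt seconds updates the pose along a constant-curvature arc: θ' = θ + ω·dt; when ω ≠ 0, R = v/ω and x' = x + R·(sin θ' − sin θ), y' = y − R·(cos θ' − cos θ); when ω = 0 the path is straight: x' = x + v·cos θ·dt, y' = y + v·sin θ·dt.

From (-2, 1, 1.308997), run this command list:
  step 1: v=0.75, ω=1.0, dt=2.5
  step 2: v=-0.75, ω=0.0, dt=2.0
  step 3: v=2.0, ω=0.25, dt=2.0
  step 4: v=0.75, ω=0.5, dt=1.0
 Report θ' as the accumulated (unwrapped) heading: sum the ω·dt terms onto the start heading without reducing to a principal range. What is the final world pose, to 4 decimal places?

step 1: θ'=3.8090 (R=0.7500) → pose (-3.1887, 1.7832, 3.8090)
step 2: θ'=3.8090 (straight) → pose (-2.0105, 2.7116, 3.8090)
step 3: θ'=4.3090 (R=8.0000) → pose (-4.4168, -0.4315, 4.3090)
step 4: θ'=4.8090 (R=1.5000) → pose (-4.5302, -1.1650, 4.8090)

(-4.5302, -1.1650, 4.8090)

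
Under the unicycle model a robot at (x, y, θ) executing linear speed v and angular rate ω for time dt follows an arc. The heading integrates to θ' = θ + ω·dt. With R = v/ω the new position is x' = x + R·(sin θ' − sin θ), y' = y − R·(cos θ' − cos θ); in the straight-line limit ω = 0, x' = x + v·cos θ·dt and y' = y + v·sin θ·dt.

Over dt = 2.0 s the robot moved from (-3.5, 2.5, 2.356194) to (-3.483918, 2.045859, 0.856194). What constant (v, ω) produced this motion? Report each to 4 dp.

Δθ = 0.856194 − 2.356194 = -1.500000
ω = Δθ/dt = -1.500000/2.0 = -0.7500
R = −Δy/(cos θ' − cos θ) = 0.3333
v = R·ω = 0.3333·-0.7500 = -0.2500

v = -0.2500, ω = -0.7500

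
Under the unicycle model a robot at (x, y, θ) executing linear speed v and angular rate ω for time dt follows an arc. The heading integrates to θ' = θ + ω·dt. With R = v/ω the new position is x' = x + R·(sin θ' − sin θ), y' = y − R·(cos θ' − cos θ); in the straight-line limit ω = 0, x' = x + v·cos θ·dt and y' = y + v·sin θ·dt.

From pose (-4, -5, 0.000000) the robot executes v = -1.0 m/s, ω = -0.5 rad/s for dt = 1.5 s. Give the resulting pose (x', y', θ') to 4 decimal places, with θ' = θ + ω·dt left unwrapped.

(-5.3633, -4.4634, -0.7500)

θ' = 0.0000 + -0.5·1.5 = -0.7500
R = v/ω = -1.0/-0.5 = 2.0000
x' = -4 + 2.0000·(sin -0.7500 − sin 0.0000) = -5.3633
y' = -5 − 2.0000·(cos -0.7500 − cos 0.0000) = -4.4634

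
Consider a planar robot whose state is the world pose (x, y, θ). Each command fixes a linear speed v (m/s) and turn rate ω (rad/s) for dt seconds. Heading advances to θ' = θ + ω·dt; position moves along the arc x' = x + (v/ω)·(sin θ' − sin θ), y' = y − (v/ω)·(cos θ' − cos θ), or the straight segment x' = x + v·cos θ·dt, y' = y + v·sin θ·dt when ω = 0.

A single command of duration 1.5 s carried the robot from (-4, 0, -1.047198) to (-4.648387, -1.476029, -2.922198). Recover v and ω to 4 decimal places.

v = 1.2500, ω = -1.2500

Δθ = -2.922198 − -1.047198 = -1.875000
ω = Δθ/dt = -1.875000/1.5 = -1.2500
R = −Δy/(cos θ' − cos θ) = -1.0000
v = R·ω = -1.0000·-1.2500 = 1.2500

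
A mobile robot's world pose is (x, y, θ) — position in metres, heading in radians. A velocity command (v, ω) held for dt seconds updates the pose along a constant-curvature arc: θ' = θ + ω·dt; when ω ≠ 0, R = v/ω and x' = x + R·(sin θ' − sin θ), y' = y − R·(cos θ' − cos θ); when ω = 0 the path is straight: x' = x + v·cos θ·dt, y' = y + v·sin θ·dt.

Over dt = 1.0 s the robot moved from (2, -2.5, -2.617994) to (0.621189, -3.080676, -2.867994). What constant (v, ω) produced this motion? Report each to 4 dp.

v = 1.5000, ω = -0.2500

Δθ = -2.867994 − -2.617994 = -0.250000
ω = Δθ/dt = -0.250000/1.0 = -0.2500
R = Δx/(sin θ' − sin θ) = -6.0000
v = R·ω = -6.0000·-0.2500 = 1.5000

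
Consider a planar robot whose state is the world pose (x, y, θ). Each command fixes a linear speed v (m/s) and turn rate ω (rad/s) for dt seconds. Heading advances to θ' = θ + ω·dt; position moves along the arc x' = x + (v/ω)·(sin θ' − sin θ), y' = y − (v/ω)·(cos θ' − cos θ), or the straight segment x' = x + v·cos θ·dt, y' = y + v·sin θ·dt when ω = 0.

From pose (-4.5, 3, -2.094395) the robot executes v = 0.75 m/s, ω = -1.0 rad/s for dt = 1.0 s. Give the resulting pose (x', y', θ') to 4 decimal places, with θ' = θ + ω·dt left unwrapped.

θ' = -2.0944 + -1.0·1.0 = -3.0944
R = v/ω = 0.75/-1.0 = -0.7500
x' = -4.5 + -0.7500·(sin -3.0944 − sin -2.0944) = -5.1141
y' = 3 − -0.7500·(cos -3.0944 − cos -2.0944) = 2.6258

(-5.1141, 2.6258, -3.0944)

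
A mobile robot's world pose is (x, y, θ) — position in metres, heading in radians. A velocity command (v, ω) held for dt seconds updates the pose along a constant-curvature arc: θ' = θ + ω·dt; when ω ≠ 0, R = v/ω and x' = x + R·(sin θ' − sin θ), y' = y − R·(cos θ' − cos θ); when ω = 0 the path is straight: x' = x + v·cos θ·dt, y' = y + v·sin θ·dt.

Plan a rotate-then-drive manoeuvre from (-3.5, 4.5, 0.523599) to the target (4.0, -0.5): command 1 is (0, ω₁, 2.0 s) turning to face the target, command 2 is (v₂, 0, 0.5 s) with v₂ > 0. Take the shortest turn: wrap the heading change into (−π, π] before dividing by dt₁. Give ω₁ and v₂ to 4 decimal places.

ω₁ = -0.5558, v₂ = 18.0278

heading to target = atan2(-0.5−4.5, 4−-3.5) = -0.5880
Δθ = wrap(-0.5880 − 0.5236) = -1.1116; ω₁ = Δθ/dt₁ = -0.5558
distance = √((4−-3.5)² + (-0.5−4.5)²) = 9.0139; v₂ = distance/dt₂ = 18.0278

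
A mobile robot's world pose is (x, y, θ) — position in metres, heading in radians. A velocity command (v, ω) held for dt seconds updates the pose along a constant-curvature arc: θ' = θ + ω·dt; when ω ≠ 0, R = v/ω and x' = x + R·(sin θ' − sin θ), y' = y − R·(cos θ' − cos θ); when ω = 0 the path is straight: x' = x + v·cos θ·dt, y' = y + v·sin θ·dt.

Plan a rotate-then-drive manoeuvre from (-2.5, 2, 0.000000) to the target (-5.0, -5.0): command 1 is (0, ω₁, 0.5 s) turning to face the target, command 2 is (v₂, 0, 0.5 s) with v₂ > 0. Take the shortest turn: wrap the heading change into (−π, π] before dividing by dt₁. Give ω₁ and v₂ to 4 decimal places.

ω₁ = -3.8276, v₂ = 14.8661

heading to target = atan2(-5−2, -5−-2.5) = -1.9138
Δθ = wrap(-1.9138 − 0.0000) = -1.9138; ω₁ = Δθ/dt₁ = -3.8276
distance = √((-5−-2.5)² + (-5−2)²) = 7.4330; v₂ = distance/dt₂ = 14.8661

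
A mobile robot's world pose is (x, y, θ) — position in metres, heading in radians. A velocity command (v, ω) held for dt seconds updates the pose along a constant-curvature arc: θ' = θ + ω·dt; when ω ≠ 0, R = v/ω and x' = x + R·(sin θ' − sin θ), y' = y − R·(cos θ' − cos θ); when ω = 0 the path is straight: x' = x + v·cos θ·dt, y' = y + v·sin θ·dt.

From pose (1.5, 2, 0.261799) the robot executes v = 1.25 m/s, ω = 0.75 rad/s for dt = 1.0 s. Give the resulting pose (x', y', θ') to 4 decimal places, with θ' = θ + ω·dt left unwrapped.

(2.4816, 2.7260, 1.0118)

θ' = 0.2618 + 0.75·1.0 = 1.0118
R = v/ω = 1.25/0.75 = 1.6667
x' = 1.5 + 1.6667·(sin 1.0118 − sin 0.2618) = 2.4816
y' = 2 − 1.6667·(cos 1.0118 − cos 0.2618) = 2.7260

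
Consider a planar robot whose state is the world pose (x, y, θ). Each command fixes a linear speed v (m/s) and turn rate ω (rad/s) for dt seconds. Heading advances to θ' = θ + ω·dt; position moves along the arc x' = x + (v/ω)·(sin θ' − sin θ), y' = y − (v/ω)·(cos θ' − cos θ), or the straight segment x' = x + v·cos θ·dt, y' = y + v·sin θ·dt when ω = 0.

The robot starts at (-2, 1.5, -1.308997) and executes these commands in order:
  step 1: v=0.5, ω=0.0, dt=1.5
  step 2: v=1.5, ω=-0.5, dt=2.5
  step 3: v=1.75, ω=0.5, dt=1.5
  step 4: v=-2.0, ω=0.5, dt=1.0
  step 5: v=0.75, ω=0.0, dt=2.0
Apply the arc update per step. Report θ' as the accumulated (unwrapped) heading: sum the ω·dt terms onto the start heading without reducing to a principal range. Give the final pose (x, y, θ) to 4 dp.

(-4.1637, -4.0726, -1.3090)

step 1: θ'=-1.3090 (straight) → pose (-1.8059, 0.7756, -1.3090)
step 2: θ'=-2.5590 (R=-3.0000) → pose (-3.0531, -2.5060, -2.5590)
step 3: θ'=-1.8090 (R=3.5000) → pose (-4.5286, -4.6028, -1.8090)
step 4: θ'=-1.3090 (R=-4.0000) → pose (-4.5519, -2.6237, -1.3090)
step 5: θ'=-1.3090 (straight) → pose (-4.1637, -4.0726, -1.3090)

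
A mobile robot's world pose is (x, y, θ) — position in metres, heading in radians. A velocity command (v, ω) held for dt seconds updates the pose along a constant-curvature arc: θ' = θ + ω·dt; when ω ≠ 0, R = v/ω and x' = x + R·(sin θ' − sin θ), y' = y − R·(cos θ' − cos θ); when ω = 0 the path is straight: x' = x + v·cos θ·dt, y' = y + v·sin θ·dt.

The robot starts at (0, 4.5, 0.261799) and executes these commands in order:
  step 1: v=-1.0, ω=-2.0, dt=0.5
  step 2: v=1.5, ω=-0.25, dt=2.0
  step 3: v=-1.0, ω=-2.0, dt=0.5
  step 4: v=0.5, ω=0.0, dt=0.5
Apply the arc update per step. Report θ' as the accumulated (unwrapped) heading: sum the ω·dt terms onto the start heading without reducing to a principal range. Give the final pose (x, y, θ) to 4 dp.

step 1: θ'=-0.7382 (R=0.5000) → pose (-0.4659, 4.6131, -0.7382)
step 2: θ'=-1.2382 (R=-6.0000) → pose (1.1676, 2.1340, -1.2382)
step 3: θ'=-2.2382 (R=0.5000) → pose (1.2474, 2.6067, -2.2382)
step 4: θ'=-2.2382 (straight) → pose (1.0927, 2.4104, -2.2382)

(1.0927, 2.4104, -2.2382)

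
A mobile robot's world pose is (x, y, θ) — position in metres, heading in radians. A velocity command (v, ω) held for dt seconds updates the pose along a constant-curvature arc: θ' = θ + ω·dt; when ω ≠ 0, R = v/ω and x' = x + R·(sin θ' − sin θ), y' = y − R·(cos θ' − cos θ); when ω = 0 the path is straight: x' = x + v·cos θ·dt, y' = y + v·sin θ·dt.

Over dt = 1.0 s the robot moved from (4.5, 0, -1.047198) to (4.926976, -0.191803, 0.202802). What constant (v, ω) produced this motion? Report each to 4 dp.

Δθ = 0.202802 − -1.047198 = 1.250000
ω = Δθ/dt = 1.250000/1.0 = 1.2500
R = Δx/(sin θ' − sin θ) = 0.4000
v = R·ω = 0.4000·1.2500 = 0.5000

v = 0.5000, ω = 1.2500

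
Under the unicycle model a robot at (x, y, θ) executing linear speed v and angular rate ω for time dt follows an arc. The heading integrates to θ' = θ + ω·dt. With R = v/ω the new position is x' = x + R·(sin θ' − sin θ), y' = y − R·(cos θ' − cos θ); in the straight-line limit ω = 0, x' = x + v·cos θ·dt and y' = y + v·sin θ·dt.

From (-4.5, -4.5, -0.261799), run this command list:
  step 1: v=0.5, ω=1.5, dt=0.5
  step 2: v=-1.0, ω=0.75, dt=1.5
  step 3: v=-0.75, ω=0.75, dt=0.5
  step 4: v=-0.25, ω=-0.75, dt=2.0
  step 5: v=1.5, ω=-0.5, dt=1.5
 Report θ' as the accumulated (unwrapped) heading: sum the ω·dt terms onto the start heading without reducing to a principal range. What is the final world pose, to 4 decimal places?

(-2.8440, -6.2508, -0.2618)

step 1: θ'=0.4882 (R=0.3333) → pose (-4.2574, -4.4724, 0.4882)
step 2: θ'=1.6132 (R=-1.3333) → pose (-4.9641, -5.7065, 1.6132)
step 3: θ'=1.9882 (R=-1.0000) → pose (-4.8792, -6.0695, 1.9882)
step 4: θ'=0.4882 (R=0.3333) → pose (-5.0275, -6.4990, 0.4882)
step 5: θ'=-0.2618 (R=-3.0000) → pose (-2.8440, -6.2508, -0.2618)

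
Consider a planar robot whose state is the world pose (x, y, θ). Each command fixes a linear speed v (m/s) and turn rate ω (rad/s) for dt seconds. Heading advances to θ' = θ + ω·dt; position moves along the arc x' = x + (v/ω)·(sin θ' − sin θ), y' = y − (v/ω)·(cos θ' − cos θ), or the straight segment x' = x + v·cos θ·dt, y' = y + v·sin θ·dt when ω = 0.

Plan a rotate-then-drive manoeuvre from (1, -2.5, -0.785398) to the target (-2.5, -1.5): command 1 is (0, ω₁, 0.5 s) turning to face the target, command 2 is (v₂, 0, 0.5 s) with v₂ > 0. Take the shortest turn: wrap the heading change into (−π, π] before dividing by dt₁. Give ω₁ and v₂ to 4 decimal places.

heading to target = atan2(-1.5−-2.5, -2.5−1) = 2.8633
Δθ = wrap(2.8633 − -0.7854) = -2.6345; ω₁ = Δθ/dt₁ = -5.2690
distance = √((-2.5−1)² + (-1.5−-2.5)²) = 3.6401; v₂ = distance/dt₂ = 7.2801

ω₁ = -5.2690, v₂ = 7.2801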